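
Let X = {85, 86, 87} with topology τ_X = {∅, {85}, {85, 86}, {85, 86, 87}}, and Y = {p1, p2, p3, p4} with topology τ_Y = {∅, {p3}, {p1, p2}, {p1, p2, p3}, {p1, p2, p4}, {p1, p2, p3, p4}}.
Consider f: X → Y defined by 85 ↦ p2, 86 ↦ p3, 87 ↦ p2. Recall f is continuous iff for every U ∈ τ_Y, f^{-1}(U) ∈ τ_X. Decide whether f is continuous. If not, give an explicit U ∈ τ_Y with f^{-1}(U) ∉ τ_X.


f is NOT continuous.

Compute f^{-1}(U) for each U ∈ τ_Y:
  U = ∅: f^{-1}(U) = ∅ ∈ τ_X ✓.
  U = {p3}: f^{-1}(U) = {86} ∉ τ_X ✗.
  U = {p1, p2}: f^{-1}(U) = {85, 87} ∉ τ_X ✗.
  U = {p1, p2, p3}: f^{-1}(U) = {85, 86, 87} ∈ τ_X ✓.
  U = {p1, p2, p4}: f^{-1}(U) = {85, 87} ∉ τ_X ✗.
  U = {p1, p2, p3, p4}: f^{-1}(U) = {85, 86, 87} ∈ τ_X ✓.
Found U = {p3} with f^{-1}(U) = {86} not in τ_X. Therefore f is NOT continuous.


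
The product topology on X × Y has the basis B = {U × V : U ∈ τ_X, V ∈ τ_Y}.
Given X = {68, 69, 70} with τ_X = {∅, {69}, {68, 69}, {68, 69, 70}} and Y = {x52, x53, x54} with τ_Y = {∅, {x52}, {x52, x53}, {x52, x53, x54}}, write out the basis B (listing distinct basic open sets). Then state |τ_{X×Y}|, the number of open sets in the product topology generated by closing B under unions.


Basis B = {∅ × ∅, {69} × {x52}, {68, 69} × {x52}, {69} × {x52, x53}, {68, 69, 70} × {x52}, {69} × {x52, x53, x54}, {68, 69} × {x52, x53}, {68, 69} × {x52, x53, x54}, {68, 69, 70} × {x52, x53}, {68, 69, 70} × {x52, x53, x54}}; |τ_{X×Y}| = 20.

Enumerate products U × V with U ∈ τ_X, V ∈ τ_Y (deduplicated):
  ∅ × ∅ = {} (∅)
  {69} × {x52} = {(69,x52)}
  {68, 69} × {x52} = {(68,x52), (69,x52)}
  {69} × {x52, x53} = {(69,x52), (69,x53)}
  {68, 69, 70} × {x52} = {(68,x52), (69,x52), (70,x52)}
  {69} × {x52, x53, x54} = {(69,x52), (69,x53), (69,x54)}
  {68, 69} × {x52, x53} = {(68,x52), (68,x53), (69,x52), (69,x53)}
  {68, 69} × {x52, x53, x54} = {(68,x52), (68,x53), (68,x54), (69,x52), (69,x53), (69,x54)}
  {68, 69, 70} × {x52, x53} = {(68,x52), (68,x53), (69,x52), (69,x53), (70,x52), (70,x53)}
  {68, 69, 70} × {x52, x53, x54} = {(68,x52), (68,x53), (68,x54), (69,x52), (69,x53), (69,x54), (70,x52), (70,x53), (70,x54)}
These 10 distinct sets form the basis B.
Close under arbitrary unions to get τ_{X×Y}; counting gives |τ_{X×Y}| = 20.


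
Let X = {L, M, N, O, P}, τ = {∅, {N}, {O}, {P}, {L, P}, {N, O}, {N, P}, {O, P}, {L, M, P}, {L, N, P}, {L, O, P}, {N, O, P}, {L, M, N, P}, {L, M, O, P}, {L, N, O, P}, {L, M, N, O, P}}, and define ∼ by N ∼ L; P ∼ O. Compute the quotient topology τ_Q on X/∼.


X/∼ = {[L=N], [M], [O=P]}; |τ_Q| = 4.

Equivalence classes: [L=N], [M], [O=P].
Quotient map π: X → X/∼ sends L ↦ [L=N], M ↦ [M], N ↦ [L=N], O ↦ [O=P], P ↦ [O=P].
For each subset V ⊆ X/∼, compute π^{-1}(V) ⊆ X and check whether π^{-1}(V) ∈ τ. V is open in τ_Q iff π^{-1}(V) ∈ τ.
  V = {}: π^{-1}(V) = ∅ ∈ τ ✓.
  V = {[L=N]}: π^{-1}(V) = {L, N} ∉ τ ✗.
  V = {[M]}: π^{-1}(V) = {M} ∉ τ ✗.
  V = {[L=N], [M]}: π^{-1}(V) = {L, M, N} ∉ τ ✗.
  V = {[O=P]}: π^{-1}(V) = {O, P} ∈ τ ✓.
  V = {[L=N], [O=P]}: π^{-1}(V) = {L, N, O, P} ∈ τ ✓.
  V = {[M], [O=P]}: π^{-1}(V) = {M, O, P} ∉ τ ✗.
  V = {[L=N], [M], [O=P]}: π^{-1}(V) = {L, M, N, O, P} ∈ τ ✓.
Open sets in the quotient: τ_Q = {{}, {[O=P]}, {[L=N], [O=P]}, {[L=N], [M], [O=P]}} (4 elements).


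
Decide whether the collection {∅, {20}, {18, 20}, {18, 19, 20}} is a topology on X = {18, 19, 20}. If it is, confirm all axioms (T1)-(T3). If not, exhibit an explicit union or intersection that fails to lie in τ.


τ IS a topology on X.

Axiom (T1): ∅ ∈ τ? Yes; X ∈ τ? Yes.
Axiom (T2/T3): check pairwise unions and intersections of members of τ.
All pairwise intersections and unions checked — each lies in τ. Therefore τ satisfies (T1), (T2), (T3): it IS a topology on X.


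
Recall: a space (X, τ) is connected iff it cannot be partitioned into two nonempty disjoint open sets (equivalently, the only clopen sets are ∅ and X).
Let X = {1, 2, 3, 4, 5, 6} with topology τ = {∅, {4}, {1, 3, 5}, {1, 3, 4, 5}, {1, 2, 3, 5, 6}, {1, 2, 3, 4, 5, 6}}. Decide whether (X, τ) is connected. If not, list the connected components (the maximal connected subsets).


(X, τ) is disconnected; components = [{4}, {1, 2, 3, 5, 6}].

Find clopen sets (U ∈ τ with X ∖ U ∈ τ):
  U = ∅, X ∖ U = {1, 2, 3, 4, 5, 6} — both open, so U is clopen.
  U = {4}, X ∖ U = {1, 2, 3, 5, 6} — both open, so U is clopen.
  U = {1, 2, 3, 5, 6}, X ∖ U = {4} — both open, so U is clopen.
  U = {1, 2, 3, 4, 5, 6}, X ∖ U = ∅ — both open, so U is clopen.
Nontrivial clopen(s) exist: e.g. {1, 2, 3, 5, 6}. So (X, τ) is disconnected.
Compute connected components by grouping points that agree on all clopens:
  component: {4}
  component: {1, 2, 3, 5, 6}


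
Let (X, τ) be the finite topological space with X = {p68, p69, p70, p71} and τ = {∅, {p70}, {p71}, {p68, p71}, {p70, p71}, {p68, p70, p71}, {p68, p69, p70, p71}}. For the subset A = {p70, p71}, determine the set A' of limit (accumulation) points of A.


A' = {p68, p69}

For each x ∈ X, list the open sets U ∈ τ with x ∈ U, then check whether U ∩ (A ∖ {x}) ≠ ∅ for every such U.
  x = p68: opens ∋ x are {p68, p71}, {p68, p70, p71}, {p68, p69, p70, p71}; each meets A ∖ {p68}, so x IS a limit point.
  x = p69: opens ∋ x are {p68, p69, p70, p71}; each meets A ∖ {p69}, so x IS a limit point.
  x = p70: open {p70} ∋ x has {p70} ∩ (A ∖ {p70}) = ∅, so x is NOT a limit point.
  x = p71: open {p71} ∋ x has {p71} ∩ (A ∖ {p71}) = ∅, so x is NOT a limit point.
Collecting: A' = {p68, p69}.


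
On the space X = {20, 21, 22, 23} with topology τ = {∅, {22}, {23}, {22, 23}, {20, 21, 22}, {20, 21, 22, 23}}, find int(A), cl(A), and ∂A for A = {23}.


int(A) = {23}, cl(A) = {23}, ∂A = ∅.

Closed sets in (X, τ) are complements of opens:
  closed(X, τ) = {∅, {23}, {20, 21}, {20, 21, 22}, {20, 21, 23}, {20, 21, 22, 23}}.
int(A) = ⋃ {U ∈ τ : U ⊆ A}. Opens contained in A: ∅, {23}.
Taking the union of these: int(A) = {23}.
cl(A) = ⋂ {C closed : A ⊆ C}. Closed sets containing A: {23}, {20, 21, 23}, {20, 21, 22, 23}.
Intersecting these: cl(A) = {23}.
∂A = cl(A) ∖ int(A) = {23} ∖ {23} = ∅.


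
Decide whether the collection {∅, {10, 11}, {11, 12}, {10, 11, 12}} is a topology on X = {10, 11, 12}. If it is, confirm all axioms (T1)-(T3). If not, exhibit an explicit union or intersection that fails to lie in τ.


τ is NOT a topology on X.

Axiom (T1): ∅ ∈ τ? Yes; X ∈ τ? Yes.
Axiom (T2/T3): check pairwise unions and intersections of members of τ.
Counterexample for (T3): {10, 11} ∩ {11, 12} = {11} ∉ τ. Therefore τ is NOT a topology.


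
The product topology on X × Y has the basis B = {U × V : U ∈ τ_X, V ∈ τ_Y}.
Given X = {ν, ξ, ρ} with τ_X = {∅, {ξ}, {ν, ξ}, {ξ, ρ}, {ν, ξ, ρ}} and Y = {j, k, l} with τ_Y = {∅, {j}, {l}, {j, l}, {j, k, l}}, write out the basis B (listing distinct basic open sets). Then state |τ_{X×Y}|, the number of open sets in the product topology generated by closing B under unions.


Basis B = {∅ × ∅, {ξ} × {j}, {ξ} × {l}, {ν, ξ} × {j}, {ν, ξ} × {l}, {ξ} × {j, l}, {ξ, ρ} × {j}, {ξ, ρ} × {l}, {ν, ξ, ρ} × {j}, {ν, ξ, ρ} × {l}, {ξ} × {j, k, l}, {ν, ξ} × {j, l}, {ξ, ρ} × {j, l}, {ν, ξ} × {j, k, l}, {ν, ξ, ρ} × {j, l}, {ξ, ρ} × {j, k, l}, {ν, ξ, ρ} × {j, k, l}}; |τ_{X×Y}| = 50.

Enumerate products U × V with U ∈ τ_X, V ∈ τ_Y (deduplicated):
  ∅ × ∅ = {} (∅)
  {ξ} × {j} = {(ξ,j)}
  {ξ} × {l} = {(ξ,l)}
  {ν, ξ} × {j} = {(ν,j), (ξ,j)}
  {ν, ξ} × {l} = {(ν,l), (ξ,l)}
  {ξ} × {j, l} = {(ξ,j), (ξ,l)}
  {ξ, ρ} × {j} = {(ξ,j), (ρ,j)}
  {ξ, ρ} × {l} = {(ξ,l), (ρ,l)}
  {ν, ξ, ρ} × {j} = {(ν,j), (ξ,j), (ρ,j)}
  {ν, ξ, ρ} × {l} = {(ν,l), (ξ,l), (ρ,l)}
  {ξ} × {j, k, l} = {(ξ,j), (ξ,k), (ξ,l)}
  {ν, ξ} × {j, l} = {(ν,j), (ν,l), (ξ,j), (ξ,l)}
  {ξ, ρ} × {j, l} = {(ξ,j), (ξ,l), (ρ,j), (ρ,l)}
  {ν, ξ} × {j, k, l} = {(ν,j), (ν,k), (ν,l), (ξ,j), (ξ,k), (ξ,l)}
  {ν, ξ, ρ} × {j, l} = {(ν,j), (ν,l), (ξ,j), (ξ,l), (ρ,j), (ρ,l)}
  {ξ, ρ} × {j, k, l} = {(ξ,j), (ξ,k), (ξ,l), (ρ,j), (ρ,k), (ρ,l)}
  {ν, ξ, ρ} × {j, k, l} = {(ν,j), (ν,k), (ν,l), (ξ,j), (ξ,k), (ξ,l), (ρ,j), (ρ,k), (ρ,l)}
These 17 distinct sets form the basis B.
Close under arbitrary unions to get τ_{X×Y}; counting gives |τ_{X×Y}| = 50.


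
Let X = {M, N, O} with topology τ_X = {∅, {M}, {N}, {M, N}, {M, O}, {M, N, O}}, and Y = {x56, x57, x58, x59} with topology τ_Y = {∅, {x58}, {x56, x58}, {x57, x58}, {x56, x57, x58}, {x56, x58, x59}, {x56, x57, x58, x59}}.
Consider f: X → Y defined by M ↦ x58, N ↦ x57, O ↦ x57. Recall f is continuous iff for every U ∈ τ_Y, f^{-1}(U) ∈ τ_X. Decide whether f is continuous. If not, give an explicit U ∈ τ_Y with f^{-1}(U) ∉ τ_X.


f IS continuous.

Compute f^{-1}(U) for each U ∈ τ_Y:
  U = ∅: f^{-1}(U) = ∅ ∈ τ_X ✓.
  U = {x58}: f^{-1}(U) = {M} ∈ τ_X ✓.
  U = {x56, x58}: f^{-1}(U) = {M} ∈ τ_X ✓.
  U = {x57, x58}: f^{-1}(U) = {M, N, O} ∈ τ_X ✓.
  U = {x56, x57, x58}: f^{-1}(U) = {M, N, O} ∈ τ_X ✓.
  U = {x56, x58, x59}: f^{-1}(U) = {M} ∈ τ_X ✓.
  U = {x56, x57, x58, x59}: f^{-1}(U) = {M, N, O} ∈ τ_X ✓.
Every preimage lies in τ_X, so f IS continuous.


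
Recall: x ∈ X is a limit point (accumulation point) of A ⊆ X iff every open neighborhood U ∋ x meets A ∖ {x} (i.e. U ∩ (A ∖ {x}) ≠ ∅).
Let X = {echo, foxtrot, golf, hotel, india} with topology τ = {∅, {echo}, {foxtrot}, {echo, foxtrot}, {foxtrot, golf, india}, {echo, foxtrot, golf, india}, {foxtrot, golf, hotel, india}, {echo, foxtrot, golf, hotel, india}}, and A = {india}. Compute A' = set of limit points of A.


A' = {golf, hotel}

For each x ∈ X, list the open sets U ∈ τ with x ∈ U, then check whether U ∩ (A ∖ {x}) ≠ ∅ for every such U.
  x = echo: open {echo} ∋ x has {echo} ∩ (A ∖ {echo}) = ∅, so x is NOT a limit point.
  x = foxtrot: open {foxtrot} ∋ x has {foxtrot} ∩ (A ∖ {foxtrot}) = ∅, so x is NOT a limit point.
  x = golf: opens ∋ x are {foxtrot, golf, india}, {echo, foxtrot, golf, india}, {foxtrot, golf, hotel, india}, {echo, foxtrot, golf, hotel, india}; each meets A ∖ {golf}, so x IS a limit point.
  x = hotel: opens ∋ x are {foxtrot, golf, hotel, india}, {echo, foxtrot, golf, hotel, india}; each meets A ∖ {hotel}, so x IS a limit point.
  x = india: open {foxtrot, golf, india} ∋ x has {foxtrot, golf, india} ∩ (A ∖ {india}) = ∅, so x is NOT a limit point.
Collecting: A' = {golf, hotel}.


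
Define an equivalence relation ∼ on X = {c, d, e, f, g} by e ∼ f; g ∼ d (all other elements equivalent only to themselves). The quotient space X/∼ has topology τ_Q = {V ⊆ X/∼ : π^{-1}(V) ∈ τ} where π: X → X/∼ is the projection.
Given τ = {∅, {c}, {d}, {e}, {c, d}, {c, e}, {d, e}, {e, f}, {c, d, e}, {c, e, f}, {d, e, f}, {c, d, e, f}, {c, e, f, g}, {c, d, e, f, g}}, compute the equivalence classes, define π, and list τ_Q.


X/∼ = {[c], [d=g], [e=f]}; |τ_Q| = 5.

Equivalence classes: [c], [d=g], [e=f].
Quotient map π: X → X/∼ sends c ↦ [c], d ↦ [d=g], e ↦ [e=f], f ↦ [e=f], g ↦ [d=g].
For each subset V ⊆ X/∼, compute π^{-1}(V) ⊆ X and check whether π^{-1}(V) ∈ τ. V is open in τ_Q iff π^{-1}(V) ∈ τ.
  V = {}: π^{-1}(V) = ∅ ∈ τ ✓.
  V = {[c]}: π^{-1}(V) = {c} ∈ τ ✓.
  V = {[d=g]}: π^{-1}(V) = {d, g} ∉ τ ✗.
  V = {[c], [d=g]}: π^{-1}(V) = {c, d, g} ∉ τ ✗.
  V = {[e=f]}: π^{-1}(V) = {e, f} ∈ τ ✓.
  V = {[c], [e=f]}: π^{-1}(V) = {c, e, f} ∈ τ ✓.
  V = {[d=g], [e=f]}: π^{-1}(V) = {d, e, f, g} ∉ τ ✗.
  V = {[c], [d=g], [e=f]}: π^{-1}(V) = {c, d, e, f, g} ∈ τ ✓.
Open sets in the quotient: τ_Q = {{}, {[c]}, {[e=f]}, {[c], [e=f]}, {[c], [d=g], [e=f]}} (5 elements).


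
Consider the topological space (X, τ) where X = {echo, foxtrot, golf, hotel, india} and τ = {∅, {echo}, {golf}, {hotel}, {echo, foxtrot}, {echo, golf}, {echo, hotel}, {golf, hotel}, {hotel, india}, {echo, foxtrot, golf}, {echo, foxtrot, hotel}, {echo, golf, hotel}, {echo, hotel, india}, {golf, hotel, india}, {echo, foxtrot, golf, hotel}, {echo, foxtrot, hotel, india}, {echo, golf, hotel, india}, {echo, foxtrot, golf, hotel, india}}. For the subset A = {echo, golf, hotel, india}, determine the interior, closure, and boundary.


int(A) = {echo, golf, hotel, india}, cl(A) = {echo, foxtrot, golf, hotel, india}, ∂A = {foxtrot}.

Closed sets in (X, τ) are complements of opens:
  closed(X, τ) = {∅, {foxtrot}, {golf}, {india}, {echo, foxtrot}, {foxtrot, golf}, {foxtrot, india}, {golf, india}, {hotel, india}, {echo, foxtrot, golf}, {echo, foxtrot, india}, {foxtrot, golf, india}, {foxtrot, hotel, india}, {golf, hotel, india}, {echo, foxtrot, golf, india}, {echo, foxtrot, hotel, india}, {foxtrot, golf, hotel, india}, {echo, foxtrot, golf, hotel, india}}.
int(A) = ⋃ {U ∈ τ : U ⊆ A}. Opens contained in A: ∅, {echo}, {golf}, {hotel}, {echo, golf}, {echo, hotel}, {golf, hotel}, {hotel, india}, {echo, golf, hotel}, {echo, hotel, india}, {golf, hotel, india}, {echo, golf, hotel, india}.
Taking the union of these: int(A) = {echo, golf, hotel, india}.
cl(A) = ⋂ {C closed : A ⊆ C}. Closed sets containing A: {echo, foxtrot, golf, hotel, india}.
Intersecting these: cl(A) = {echo, foxtrot, golf, hotel, india}.
∂A = cl(A) ∖ int(A) = {echo, foxtrot, golf, hotel, india} ∖ {echo, golf, hotel, india} = {foxtrot}.


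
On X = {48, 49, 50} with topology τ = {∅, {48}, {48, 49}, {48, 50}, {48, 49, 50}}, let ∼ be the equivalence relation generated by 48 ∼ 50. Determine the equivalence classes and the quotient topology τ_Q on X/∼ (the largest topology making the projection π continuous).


X/∼ = {[48=50], [49]}; |τ_Q| = 3.

Equivalence classes: [48=50], [49].
Quotient map π: X → X/∼ sends 48 ↦ [48=50], 49 ↦ [49], 50 ↦ [48=50].
For each subset V ⊆ X/∼, compute π^{-1}(V) ⊆ X and check whether π^{-1}(V) ∈ τ. V is open in τ_Q iff π^{-1}(V) ∈ τ.
  V = {}: π^{-1}(V) = ∅ ∈ τ ✓.
  V = {[48=50]}: π^{-1}(V) = {48, 50} ∈ τ ✓.
  V = {[49]}: π^{-1}(V) = {49} ∉ τ ✗.
  V = {[48=50], [49]}: π^{-1}(V) = {48, 49, 50} ∈ τ ✓.
Open sets in the quotient: τ_Q = {{}, {[48=50]}, {[48=50], [49]}} (3 elements).


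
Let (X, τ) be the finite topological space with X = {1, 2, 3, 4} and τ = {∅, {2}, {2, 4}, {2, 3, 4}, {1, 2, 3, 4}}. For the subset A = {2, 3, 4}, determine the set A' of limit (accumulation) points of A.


A' = {1, 3, 4}

For each x ∈ X, list the open sets U ∈ τ with x ∈ U, then check whether U ∩ (A ∖ {x}) ≠ ∅ for every such U.
  x = 1: opens ∋ x are {1, 2, 3, 4}; each meets A ∖ {1}, so x IS a limit point.
  x = 2: open {2} ∋ x has {2} ∩ (A ∖ {2}) = ∅, so x is NOT a limit point.
  x = 3: opens ∋ x are {2, 3, 4}, {1, 2, 3, 4}; each meets A ∖ {3}, so x IS a limit point.
  x = 4: opens ∋ x are {2, 4}, {2, 3, 4}, {1, 2, 3, 4}; each meets A ∖ {4}, so x IS a limit point.
Collecting: A' = {1, 3, 4}.


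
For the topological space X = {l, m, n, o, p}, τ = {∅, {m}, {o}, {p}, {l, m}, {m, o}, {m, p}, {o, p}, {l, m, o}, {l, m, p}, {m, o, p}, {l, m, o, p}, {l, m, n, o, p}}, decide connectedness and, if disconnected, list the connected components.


(X, τ) is connected.

Find clopen sets (U ∈ τ with X ∖ U ∈ τ):
  U = ∅, X ∖ U = {l, m, n, o, p} — both open, so U is clopen.
  U = {l, m, n, o, p}, X ∖ U = ∅ — both open, so U is clopen.
Only trivial clopens (∅ and X) exist, so (X, τ) is connected.
Compute connected components by grouping points that agree on all clopens:
  component: {l, m, n, o, p}


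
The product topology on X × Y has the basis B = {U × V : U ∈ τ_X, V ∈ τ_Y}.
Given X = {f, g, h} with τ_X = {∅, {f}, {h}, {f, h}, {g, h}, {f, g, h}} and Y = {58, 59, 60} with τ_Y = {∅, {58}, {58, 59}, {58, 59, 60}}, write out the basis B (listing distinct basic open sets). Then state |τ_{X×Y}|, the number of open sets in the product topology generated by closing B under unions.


Basis B = {∅ × ∅, {f} × {58}, {h} × {58}, {f} × {58, 59}, {f, h} × {58}, {g, h} × {58}, {h} × {58, 59}, {f} × {58, 59, 60}, {f, g, h} × {58}, {h} × {58, 59, 60}, {f, h} × {58, 59}, {g, h} × {58, 59}, {f, h} × {58, 59, 60}, {f, g, h} × {58, 59}, {g, h} × {58, 59, 60}, {f, g, h} × {58, 59, 60}}; |τ_{X×Y}| = 40.

Enumerate products U × V with U ∈ τ_X, V ∈ τ_Y (deduplicated):
  ∅ × ∅ = {} (∅)
  {f} × {58} = {(f,58)}
  {h} × {58} = {(h,58)}
  {f} × {58, 59} = {(f,58), (f,59)}
  {f, h} × {58} = {(f,58), (h,58)}
  {g, h} × {58} = {(g,58), (h,58)}
  {h} × {58, 59} = {(h,58), (h,59)}
  {f} × {58, 59, 60} = {(f,58), (f,59), (f,60)}
  {f, g, h} × {58} = {(f,58), (g,58), (h,58)}
  {h} × {58, 59, 60} = {(h,58), (h,59), (h,60)}
  {f, h} × {58, 59} = {(f,58), (f,59), (h,58), (h,59)}
  {g, h} × {58, 59} = {(g,58), (g,59), (h,58), (h,59)}
  {f, h} × {58, 59, 60} = {(f,58), (f,59), (f,60), (h,58), (h,59), (h,60)}
  {f, g, h} × {58, 59} = {(f,58), (f,59), (g,58), (g,59), (h,58), (h,59)}
  {g, h} × {58, 59, 60} = {(g,58), (g,59), (g,60), (h,58), (h,59), (h,60)}
  {f, g, h} × {58, 59, 60} = {(f,58), (f,59), (f,60), (g,58), (g,59), (g,60), (h,58), (h,59), (h,60)}
These 16 distinct sets form the basis B.
Close under arbitrary unions to get τ_{X×Y}; counting gives |τ_{X×Y}| = 40.


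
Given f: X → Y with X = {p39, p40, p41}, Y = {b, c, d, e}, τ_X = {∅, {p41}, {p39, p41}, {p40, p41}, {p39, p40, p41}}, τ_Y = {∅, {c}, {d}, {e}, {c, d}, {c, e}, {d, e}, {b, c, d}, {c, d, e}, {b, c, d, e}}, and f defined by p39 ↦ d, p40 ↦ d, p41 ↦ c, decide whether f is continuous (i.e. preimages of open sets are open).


f is NOT continuous.

Compute f^{-1}(U) for each U ∈ τ_Y:
  U = ∅: f^{-1}(U) = ∅ ∈ τ_X ✓.
  U = {c}: f^{-1}(U) = {p41} ∈ τ_X ✓.
  U = {d}: f^{-1}(U) = {p39, p40} ∉ τ_X ✗.
  U = {e}: f^{-1}(U) = ∅ ∈ τ_X ✓.
  U = {c, d}: f^{-1}(U) = {p39, p40, p41} ∈ τ_X ✓.
  U = {c, e}: f^{-1}(U) = {p41} ∈ τ_X ✓.
  U = {d, e}: f^{-1}(U) = {p39, p40} ∉ τ_X ✗.
  U = {b, c, d}: f^{-1}(U) = {p39, p40, p41} ∈ τ_X ✓.
  U = {c, d, e}: f^{-1}(U) = {p39, p40, p41} ∈ τ_X ✓.
  U = {b, c, d, e}: f^{-1}(U) = {p39, p40, p41} ∈ τ_X ✓.
Found U = {d} with f^{-1}(U) = {p39, p40} not in τ_X. Therefore f is NOT continuous.


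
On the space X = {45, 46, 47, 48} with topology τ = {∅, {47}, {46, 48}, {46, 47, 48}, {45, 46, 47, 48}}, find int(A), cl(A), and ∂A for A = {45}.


int(A) = ∅, cl(A) = {45}, ∂A = {45}.

Closed sets in (X, τ) are complements of opens:
  closed(X, τ) = {∅, {45}, {45, 47}, {45, 46, 48}, {45, 46, 47, 48}}.
int(A) = ⋃ {U ∈ τ : U ⊆ A}. Opens contained in A: ∅.
Taking the union of these: int(A) = ∅.
cl(A) = ⋂ {C closed : A ⊆ C}. Closed sets containing A: {45}, {45, 47}, {45, 46, 48}, {45, 46, 47, 48}.
Intersecting these: cl(A) = {45}.
∂A = cl(A) ∖ int(A) = {45} ∖ ∅ = {45}.


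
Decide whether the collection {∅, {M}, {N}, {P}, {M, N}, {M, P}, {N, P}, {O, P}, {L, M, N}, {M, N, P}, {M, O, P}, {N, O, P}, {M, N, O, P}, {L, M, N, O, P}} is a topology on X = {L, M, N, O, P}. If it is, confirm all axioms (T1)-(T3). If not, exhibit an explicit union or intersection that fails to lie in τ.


τ is NOT a topology on X.

Axiom (T1): ∅ ∈ τ? Yes; X ∈ τ? Yes.
Axiom (T2/T3): check pairwise unions and intersections of members of τ.
Counterexample for (T2): {P} ∪ {L, M, N} = {L, M, N, P} ∉ τ. Therefore τ is NOT a topology.


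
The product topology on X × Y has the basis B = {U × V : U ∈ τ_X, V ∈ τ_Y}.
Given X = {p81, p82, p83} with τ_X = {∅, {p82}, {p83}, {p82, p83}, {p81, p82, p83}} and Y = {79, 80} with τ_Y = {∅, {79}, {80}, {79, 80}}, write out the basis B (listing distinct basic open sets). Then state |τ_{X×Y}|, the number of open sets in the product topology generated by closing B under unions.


Basis B = {∅ × ∅, {p82} × {79}, {p82} × {80}, {p83} × {79}, {p83} × {80}, {p82} × {79, 80}, {p82, p83} × {79}, {p82, p83} × {80}, {p83} × {79, 80}, {p81, p82, p83} × {79}, {p81, p82, p83} × {80}, {p82, p83} × {79, 80}, {p81, p82, p83} × {79, 80}}; |τ_{X×Y}| = 25.

Enumerate products U × V with U ∈ τ_X, V ∈ τ_Y (deduplicated):
  ∅ × ∅ = {} (∅)
  {p82} × {79} = {(p82,79)}
  {p82} × {80} = {(p82,80)}
  {p83} × {79} = {(p83,79)}
  {p83} × {80} = {(p83,80)}
  {p82} × {79, 80} = {(p82,79), (p82,80)}
  {p82, p83} × {79} = {(p82,79), (p83,79)}
  {p82, p83} × {80} = {(p82,80), (p83,80)}
  {p83} × {79, 80} = {(p83,79), (p83,80)}
  {p81, p82, p83} × {79} = {(p81,79), (p82,79), (p83,79)}
  {p81, p82, p83} × {80} = {(p81,80), (p82,80), (p83,80)}
  {p82, p83} × {79, 80} = {(p82,79), (p82,80), (p83,79), (p83,80)}
  {p81, p82, p83} × {79, 80} = {(p81,79), (p81,80), (p82,79), (p82,80), (p83,79), (p83,80)}
These 13 distinct sets form the basis B.
Close under arbitrary unions to get τ_{X×Y}; counting gives |τ_{X×Y}| = 25.


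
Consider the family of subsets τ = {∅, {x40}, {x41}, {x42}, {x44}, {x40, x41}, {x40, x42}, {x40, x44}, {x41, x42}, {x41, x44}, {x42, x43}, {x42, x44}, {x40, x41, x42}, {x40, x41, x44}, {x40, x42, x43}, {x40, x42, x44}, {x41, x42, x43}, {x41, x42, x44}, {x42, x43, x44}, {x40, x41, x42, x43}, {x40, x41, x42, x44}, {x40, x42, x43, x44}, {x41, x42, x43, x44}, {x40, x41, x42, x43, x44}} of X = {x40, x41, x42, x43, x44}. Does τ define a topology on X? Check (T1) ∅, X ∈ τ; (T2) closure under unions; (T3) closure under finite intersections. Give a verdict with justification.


τ IS a topology on X.

Axiom (T1): ∅ ∈ τ? Yes; X ∈ τ? Yes.
Axiom (T2/T3): check pairwise unions and intersections of members of τ.
All pairwise intersections and unions checked — each lies in τ. Therefore τ satisfies (T1), (T2), (T3): it IS a topology on X.


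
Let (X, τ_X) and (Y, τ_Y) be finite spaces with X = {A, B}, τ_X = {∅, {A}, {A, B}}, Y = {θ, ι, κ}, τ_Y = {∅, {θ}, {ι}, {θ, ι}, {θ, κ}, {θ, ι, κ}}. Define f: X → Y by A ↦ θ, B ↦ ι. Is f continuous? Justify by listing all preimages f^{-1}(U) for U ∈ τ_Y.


f is NOT continuous.

Compute f^{-1}(U) for each U ∈ τ_Y:
  U = ∅: f^{-1}(U) = ∅ ∈ τ_X ✓.
  U = {θ}: f^{-1}(U) = {A} ∈ τ_X ✓.
  U = {ι}: f^{-1}(U) = {B} ∉ τ_X ✗.
  U = {θ, ι}: f^{-1}(U) = {A, B} ∈ τ_X ✓.
  U = {θ, κ}: f^{-1}(U) = {A} ∈ τ_X ✓.
  U = {θ, ι, κ}: f^{-1}(U) = {A, B} ∈ τ_X ✓.
Found U = {ι} with f^{-1}(U) = {B} not in τ_X. Therefore f is NOT continuous.


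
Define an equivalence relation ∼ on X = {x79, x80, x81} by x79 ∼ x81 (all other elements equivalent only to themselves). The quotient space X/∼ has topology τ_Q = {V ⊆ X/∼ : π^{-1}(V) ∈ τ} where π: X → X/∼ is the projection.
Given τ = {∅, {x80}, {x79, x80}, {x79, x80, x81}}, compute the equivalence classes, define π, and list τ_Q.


X/∼ = {[x79=x81], [x80]}; |τ_Q| = 3.

Equivalence classes: [x79=x81], [x80].
Quotient map π: X → X/∼ sends x79 ↦ [x79=x81], x80 ↦ [x80], x81 ↦ [x79=x81].
For each subset V ⊆ X/∼, compute π^{-1}(V) ⊆ X and check whether π^{-1}(V) ∈ τ. V is open in τ_Q iff π^{-1}(V) ∈ τ.
  V = {}: π^{-1}(V) = ∅ ∈ τ ✓.
  V = {[x79=x81]}: π^{-1}(V) = {x79, x81} ∉ τ ✗.
  V = {[x80]}: π^{-1}(V) = {x80} ∈ τ ✓.
  V = {[x79=x81], [x80]}: π^{-1}(V) = {x79, x80, x81} ∈ τ ✓.
Open sets in the quotient: τ_Q = {{}, {[x80]}, {[x79=x81], [x80]}} (3 elements).


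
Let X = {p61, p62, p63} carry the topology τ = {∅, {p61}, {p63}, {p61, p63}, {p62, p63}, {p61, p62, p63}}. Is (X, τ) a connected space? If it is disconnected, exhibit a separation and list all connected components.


(X, τ) is disconnected; components = [{p61}, {p62, p63}].

Find clopen sets (U ∈ τ with X ∖ U ∈ τ):
  U = ∅, X ∖ U = {p61, p62, p63} — both open, so U is clopen.
  U = {p61}, X ∖ U = {p62, p63} — both open, so U is clopen.
  U = {p62, p63}, X ∖ U = {p61} — both open, so U is clopen.
  U = {p61, p62, p63}, X ∖ U = ∅ — both open, so U is clopen.
Nontrivial clopen(s) exist: e.g. {p62, p63}. So (X, τ) is disconnected.
Compute connected components by grouping points that agree on all clopens:
  component: {p61}
  component: {p62, p63}


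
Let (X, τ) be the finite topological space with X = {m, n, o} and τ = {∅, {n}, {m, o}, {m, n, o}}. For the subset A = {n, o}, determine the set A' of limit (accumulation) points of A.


A' = {m}

For each x ∈ X, list the open sets U ∈ τ with x ∈ U, then check whether U ∩ (A ∖ {x}) ≠ ∅ for every such U.
  x = m: opens ∋ x are {m, o}, {m, n, o}; each meets A ∖ {m}, so x IS a limit point.
  x = n: open {n} ∋ x has {n} ∩ (A ∖ {n}) = ∅, so x is NOT a limit point.
  x = o: open {m, o} ∋ x has {m, o} ∩ (A ∖ {o}) = ∅, so x is NOT a limit point.
Collecting: A' = {m}.


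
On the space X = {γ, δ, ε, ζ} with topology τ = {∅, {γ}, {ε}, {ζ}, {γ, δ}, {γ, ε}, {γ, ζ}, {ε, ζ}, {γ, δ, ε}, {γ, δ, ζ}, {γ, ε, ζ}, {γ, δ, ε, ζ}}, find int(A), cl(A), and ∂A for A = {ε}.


int(A) = {ε}, cl(A) = {ε}, ∂A = ∅.

Closed sets in (X, τ) are complements of opens:
  closed(X, τ) = {∅, {δ}, {ε}, {ζ}, {γ, δ}, {δ, ε}, {δ, ζ}, {ε, ζ}, {γ, δ, ε}, {γ, δ, ζ}, {δ, ε, ζ}, {γ, δ, ε, ζ}}.
int(A) = ⋃ {U ∈ τ : U ⊆ A}. Opens contained in A: ∅, {ε}.
Taking the union of these: int(A) = {ε}.
cl(A) = ⋂ {C closed : A ⊆ C}. Closed sets containing A: {ε}, {δ, ε}, {ε, ζ}, {γ, δ, ε}, {δ, ε, ζ}, {γ, δ, ε, ζ}.
Intersecting these: cl(A) = {ε}.
∂A = cl(A) ∖ int(A) = {ε} ∖ {ε} = ∅.


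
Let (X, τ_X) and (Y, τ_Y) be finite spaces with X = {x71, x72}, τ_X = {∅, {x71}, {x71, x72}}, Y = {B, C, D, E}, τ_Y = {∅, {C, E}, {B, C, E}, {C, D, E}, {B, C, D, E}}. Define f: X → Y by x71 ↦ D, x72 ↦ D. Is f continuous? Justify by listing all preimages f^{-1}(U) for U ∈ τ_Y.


f IS continuous.

Compute f^{-1}(U) for each U ∈ τ_Y:
  U = ∅: f^{-1}(U) = ∅ ∈ τ_X ✓.
  U = {C, E}: f^{-1}(U) = ∅ ∈ τ_X ✓.
  U = {B, C, E}: f^{-1}(U) = ∅ ∈ τ_X ✓.
  U = {C, D, E}: f^{-1}(U) = {x71, x72} ∈ τ_X ✓.
  U = {B, C, D, E}: f^{-1}(U) = {x71, x72} ∈ τ_X ✓.
Every preimage lies in τ_X, so f IS continuous.


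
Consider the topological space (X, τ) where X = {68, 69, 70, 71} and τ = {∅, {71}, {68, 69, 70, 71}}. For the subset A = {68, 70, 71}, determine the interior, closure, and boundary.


int(A) = {71}, cl(A) = {68, 69, 70, 71}, ∂A = {68, 69, 70}.

Closed sets in (X, τ) are complements of opens:
  closed(X, τ) = {∅, {68, 69, 70}, {68, 69, 70, 71}}.
int(A) = ⋃ {U ∈ τ : U ⊆ A}. Opens contained in A: ∅, {71}.
Taking the union of these: int(A) = {71}.
cl(A) = ⋂ {C closed : A ⊆ C}. Closed sets containing A: {68, 69, 70, 71}.
Intersecting these: cl(A) = {68, 69, 70, 71}.
∂A = cl(A) ∖ int(A) = {68, 69, 70, 71} ∖ {71} = {68, 69, 70}.


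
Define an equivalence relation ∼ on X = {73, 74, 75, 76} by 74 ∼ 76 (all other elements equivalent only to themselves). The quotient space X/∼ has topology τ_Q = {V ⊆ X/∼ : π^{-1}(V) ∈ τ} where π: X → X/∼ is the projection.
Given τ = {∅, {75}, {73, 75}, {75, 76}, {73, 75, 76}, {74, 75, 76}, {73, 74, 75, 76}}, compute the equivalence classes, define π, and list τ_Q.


X/∼ = {[73], [74=76], [75]}; |τ_Q| = 5.

Equivalence classes: [73], [74=76], [75].
Quotient map π: X → X/∼ sends 73 ↦ [73], 74 ↦ [74=76], 75 ↦ [75], 76 ↦ [74=76].
For each subset V ⊆ X/∼, compute π^{-1}(V) ⊆ X and check whether π^{-1}(V) ∈ τ. V is open in τ_Q iff π^{-1}(V) ∈ τ.
  V = {}: π^{-1}(V) = ∅ ∈ τ ✓.
  V = {[73]}: π^{-1}(V) = {73} ∉ τ ✗.
  V = {[74=76]}: π^{-1}(V) = {74, 76} ∉ τ ✗.
  V = {[73], [74=76]}: π^{-1}(V) = {73, 74, 76} ∉ τ ✗.
  V = {[75]}: π^{-1}(V) = {75} ∈ τ ✓.
  V = {[73], [75]}: π^{-1}(V) = {73, 75} ∈ τ ✓.
  V = {[74=76], [75]}: π^{-1}(V) = {74, 75, 76} ∈ τ ✓.
  V = {[73], [74=76], [75]}: π^{-1}(V) = {73, 74, 75, 76} ∈ τ ✓.
Open sets in the quotient: τ_Q = {{}, {[75]}, {[73], [75]}, {[74=76], [75]}, {[73], [74=76], [75]}} (5 elements).


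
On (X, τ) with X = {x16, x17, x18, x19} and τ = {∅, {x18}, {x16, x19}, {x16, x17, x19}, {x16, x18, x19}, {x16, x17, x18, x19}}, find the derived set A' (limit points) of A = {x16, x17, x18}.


A' = {x17, x19}

For each x ∈ X, list the open sets U ∈ τ with x ∈ U, then check whether U ∩ (A ∖ {x}) ≠ ∅ for every such U.
  x = x16: open {x16, x19} ∋ x has {x16, x19} ∩ (A ∖ {x16}) = ∅, so x is NOT a limit point.
  x = x17: opens ∋ x are {x16, x17, x19}, {x16, x17, x18, x19}; each meets A ∖ {x17}, so x IS a limit point.
  x = x18: open {x18} ∋ x has {x18} ∩ (A ∖ {x18}) = ∅, so x is NOT a limit point.
  x = x19: opens ∋ x are {x16, x19}, {x16, x17, x19}, {x16, x18, x19}, {x16, x17, x18, x19}; each meets A ∖ {x19}, so x IS a limit point.
Collecting: A' = {x17, x19}.


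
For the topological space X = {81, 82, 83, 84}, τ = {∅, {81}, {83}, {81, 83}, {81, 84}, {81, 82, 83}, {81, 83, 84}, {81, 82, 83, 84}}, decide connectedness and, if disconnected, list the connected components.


(X, τ) is connected.

Find clopen sets (U ∈ τ with X ∖ U ∈ τ):
  U = ∅, X ∖ U = {81, 82, 83, 84} — both open, so U is clopen.
  U = {81, 82, 83, 84}, X ∖ U = ∅ — both open, so U is clopen.
Only trivial clopens (∅ and X) exist, so (X, τ) is connected.
Compute connected components by grouping points that agree on all clopens:
  component: {81, 82, 83, 84}


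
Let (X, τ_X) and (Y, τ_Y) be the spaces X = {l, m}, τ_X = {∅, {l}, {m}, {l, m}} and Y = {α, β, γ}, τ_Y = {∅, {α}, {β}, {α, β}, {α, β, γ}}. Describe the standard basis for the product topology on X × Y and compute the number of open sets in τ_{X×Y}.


Basis B = {∅ × ∅, {l} × {α}, {l} × {β}, {m} × {α}, {m} × {β}, {l} × {α, β}, {l, m} × {α}, {l, m} × {β}, {m} × {α, β}, {l} × {α, β, γ}, {m} × {α, β, γ}, {l, m} × {α, β}, {l, m} × {α, β, γ}}; |τ_{X×Y}| = 25.

Enumerate products U × V with U ∈ τ_X, V ∈ τ_Y (deduplicated):
  ∅ × ∅ = {} (∅)
  {l} × {α} = {(l,α)}
  {l} × {β} = {(l,β)}
  {m} × {α} = {(m,α)}
  {m} × {β} = {(m,β)}
  {l} × {α, β} = {(l,α), (l,β)}
  {l, m} × {α} = {(l,α), (m,α)}
  {l, m} × {β} = {(l,β), (m,β)}
  {m} × {α, β} = {(m,α), (m,β)}
  {l} × {α, β, γ} = {(l,α), (l,β), (l,γ)}
  {m} × {α, β, γ} = {(m,α), (m,β), (m,γ)}
  {l, m} × {α, β} = {(l,α), (l,β), (m,α), (m,β)}
  {l, m} × {α, β, γ} = {(l,α), (l,β), (l,γ), (m,α), (m,β), (m,γ)}
These 13 distinct sets form the basis B.
Close under arbitrary unions to get τ_{X×Y}; counting gives |τ_{X×Y}| = 25.


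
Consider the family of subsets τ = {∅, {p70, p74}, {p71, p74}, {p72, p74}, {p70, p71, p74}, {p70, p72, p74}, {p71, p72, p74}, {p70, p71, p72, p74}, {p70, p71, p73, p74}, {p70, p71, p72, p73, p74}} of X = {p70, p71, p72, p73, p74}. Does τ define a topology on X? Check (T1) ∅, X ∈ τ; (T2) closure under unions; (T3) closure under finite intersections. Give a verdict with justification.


τ is NOT a topology on X.

Axiom (T1): ∅ ∈ τ? Yes; X ∈ τ? Yes.
Axiom (T2/T3): check pairwise unions and intersections of members of τ.
Counterexample for (T3): {p70, p74} ∩ {p71, p74} = {p74} ∉ τ. Therefore τ is NOT a topology.


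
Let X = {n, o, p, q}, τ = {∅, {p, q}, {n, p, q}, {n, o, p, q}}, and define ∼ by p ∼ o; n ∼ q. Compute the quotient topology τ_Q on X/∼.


X/∼ = {[n=q], [o=p]}; |τ_Q| = 2.

Equivalence classes: [n=q], [o=p].
Quotient map π: X → X/∼ sends n ↦ [n=q], o ↦ [o=p], p ↦ [o=p], q ↦ [n=q].
For each subset V ⊆ X/∼, compute π^{-1}(V) ⊆ X and check whether π^{-1}(V) ∈ τ. V is open in τ_Q iff π^{-1}(V) ∈ τ.
  V = {}: π^{-1}(V) = ∅ ∈ τ ✓.
  V = {[n=q]}: π^{-1}(V) = {n, q} ∉ τ ✗.
  V = {[o=p]}: π^{-1}(V) = {o, p} ∉ τ ✗.
  V = {[n=q], [o=p]}: π^{-1}(V) = {n, o, p, q} ∈ τ ✓.
Open sets in the quotient: τ_Q = {{}, {[n=q], [o=p]}} (2 elements).


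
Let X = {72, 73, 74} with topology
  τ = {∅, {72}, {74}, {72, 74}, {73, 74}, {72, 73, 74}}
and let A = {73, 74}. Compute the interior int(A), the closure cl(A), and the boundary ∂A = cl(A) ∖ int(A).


int(A) = {73, 74}, cl(A) = {73, 74}, ∂A = ∅.

Closed sets in (X, τ) are complements of opens:
  closed(X, τ) = {∅, {72}, {73}, {72, 73}, {73, 74}, {72, 73, 74}}.
int(A) = ⋃ {U ∈ τ : U ⊆ A}. Opens contained in A: ∅, {74}, {73, 74}.
Taking the union of these: int(A) = {73, 74}.
cl(A) = ⋂ {C closed : A ⊆ C}. Closed sets containing A: {73, 74}, {72, 73, 74}.
Intersecting these: cl(A) = {73, 74}.
∂A = cl(A) ∖ int(A) = {73, 74} ∖ {73, 74} = ∅.


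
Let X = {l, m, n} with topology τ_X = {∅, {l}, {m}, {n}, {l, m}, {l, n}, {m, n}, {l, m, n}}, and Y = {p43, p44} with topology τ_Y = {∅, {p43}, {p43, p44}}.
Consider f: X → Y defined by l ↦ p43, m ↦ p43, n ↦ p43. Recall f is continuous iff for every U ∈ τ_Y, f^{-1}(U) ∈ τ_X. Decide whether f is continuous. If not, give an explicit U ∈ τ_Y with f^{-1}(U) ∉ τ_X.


f IS continuous.

Compute f^{-1}(U) for each U ∈ τ_Y:
  U = ∅: f^{-1}(U) = ∅ ∈ τ_X ✓.
  U = {p43}: f^{-1}(U) = {l, m, n} ∈ τ_X ✓.
  U = {p43, p44}: f^{-1}(U) = {l, m, n} ∈ τ_X ✓.
Every preimage lies in τ_X, so f IS continuous.


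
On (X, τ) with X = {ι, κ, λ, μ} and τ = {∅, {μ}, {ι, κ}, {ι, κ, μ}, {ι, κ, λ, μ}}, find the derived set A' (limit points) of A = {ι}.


A' = {κ, λ}

For each x ∈ X, list the open sets U ∈ τ with x ∈ U, then check whether U ∩ (A ∖ {x}) ≠ ∅ for every such U.
  x = ι: open {ι, κ} ∋ x has {ι, κ} ∩ (A ∖ {ι}) = ∅, so x is NOT a limit point.
  x = κ: opens ∋ x are {ι, κ}, {ι, κ, μ}, {ι, κ, λ, μ}; each meets A ∖ {κ}, so x IS a limit point.
  x = λ: opens ∋ x are {ι, κ, λ, μ}; each meets A ∖ {λ}, so x IS a limit point.
  x = μ: open {μ} ∋ x has {μ} ∩ (A ∖ {μ}) = ∅, so x is NOT a limit point.
Collecting: A' = {κ, λ}.


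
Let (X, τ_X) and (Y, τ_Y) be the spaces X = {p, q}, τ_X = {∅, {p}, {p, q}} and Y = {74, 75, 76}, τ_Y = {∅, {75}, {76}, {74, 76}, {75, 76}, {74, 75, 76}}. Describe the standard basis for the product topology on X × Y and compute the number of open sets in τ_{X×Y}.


Basis B = {∅ × ∅, {p} × {75}, {p} × {76}, {p} × {74, 76}, {p} × {75, 76}, {p, q} × {75}, {p, q} × {76}, {p} × {74, 75, 76}, {p, q} × {74, 76}, {p, q} × {75, 76}, {p, q} × {74, 75, 76}}; |τ_{X×Y}| = 18.

Enumerate products U × V with U ∈ τ_X, V ∈ τ_Y (deduplicated):
  ∅ × ∅ = {} (∅)
  {p} × {75} = {(p,75)}
  {p} × {76} = {(p,76)}
  {p} × {74, 76} = {(p,74), (p,76)}
  {p} × {75, 76} = {(p,75), (p,76)}
  {p, q} × {75} = {(p,75), (q,75)}
  {p, q} × {76} = {(p,76), (q,76)}
  {p} × {74, 75, 76} = {(p,74), (p,75), (p,76)}
  {p, q} × {74, 76} = {(p,74), (p,76), (q,74), (q,76)}
  {p, q} × {75, 76} = {(p,75), (p,76), (q,75), (q,76)}
  {p, q} × {74, 75, 76} = {(p,74), (p,75), (p,76), (q,74), (q,75), (q,76)}
These 11 distinct sets form the basis B.
Close under arbitrary unions to get τ_{X×Y}; counting gives |τ_{X×Y}| = 18.


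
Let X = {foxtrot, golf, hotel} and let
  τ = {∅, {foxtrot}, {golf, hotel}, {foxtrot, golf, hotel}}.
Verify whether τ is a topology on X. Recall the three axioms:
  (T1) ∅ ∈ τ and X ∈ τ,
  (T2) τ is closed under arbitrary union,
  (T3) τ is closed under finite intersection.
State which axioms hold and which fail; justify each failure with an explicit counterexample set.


τ IS a topology on X.

Axiom (T1): ∅ ∈ τ? Yes; X ∈ τ? Yes.
Axiom (T2/T3): check pairwise unions and intersections of members of τ.
All pairwise intersections and unions checked — each lies in τ. Therefore τ satisfies (T1), (T2), (T3): it IS a topology on X.


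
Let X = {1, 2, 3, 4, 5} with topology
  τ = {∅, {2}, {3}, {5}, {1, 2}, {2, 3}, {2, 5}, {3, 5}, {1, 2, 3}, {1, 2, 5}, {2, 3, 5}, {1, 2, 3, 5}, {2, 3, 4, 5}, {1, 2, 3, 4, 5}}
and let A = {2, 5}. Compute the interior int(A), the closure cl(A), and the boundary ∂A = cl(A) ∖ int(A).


int(A) = {2, 5}, cl(A) = {1, 2, 4, 5}, ∂A = {1, 4}.

Closed sets in (X, τ) are complements of opens:
  closed(X, τ) = {∅, {1}, {4}, {1, 4}, {3, 4}, {4, 5}, {1, 2, 4}, {1, 3, 4}, {1, 4, 5}, {3, 4, 5}, {1, 2, 3, 4}, {1, 2, 4, 5}, {1, 3, 4, 5}, {1, 2, 3, 4, 5}}.
int(A) = ⋃ {U ∈ τ : U ⊆ A}. Opens contained in A: ∅, {2}, {5}, {2, 5}.
Taking the union of these: int(A) = {2, 5}.
cl(A) = ⋂ {C closed : A ⊆ C}. Closed sets containing A: {1, 2, 4, 5}, {1, 2, 3, 4, 5}.
Intersecting these: cl(A) = {1, 2, 4, 5}.
∂A = cl(A) ∖ int(A) = {1, 2, 4, 5} ∖ {2, 5} = {1, 4}.


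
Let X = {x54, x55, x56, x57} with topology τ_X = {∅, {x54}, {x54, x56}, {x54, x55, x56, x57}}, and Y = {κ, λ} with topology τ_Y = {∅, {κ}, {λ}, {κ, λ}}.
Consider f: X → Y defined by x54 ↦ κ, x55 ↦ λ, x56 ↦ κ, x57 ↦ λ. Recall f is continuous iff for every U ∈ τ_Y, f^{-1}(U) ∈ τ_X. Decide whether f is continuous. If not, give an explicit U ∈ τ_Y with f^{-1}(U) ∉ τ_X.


f is NOT continuous.

Compute f^{-1}(U) for each U ∈ τ_Y:
  U = ∅: f^{-1}(U) = ∅ ∈ τ_X ✓.
  U = {κ}: f^{-1}(U) = {x54, x56} ∈ τ_X ✓.
  U = {λ}: f^{-1}(U) = {x55, x57} ∉ τ_X ✗.
  U = {κ, λ}: f^{-1}(U) = {x54, x55, x56, x57} ∈ τ_X ✓.
Found U = {λ} with f^{-1}(U) = {x55, x57} not in τ_X. Therefore f is NOT continuous.


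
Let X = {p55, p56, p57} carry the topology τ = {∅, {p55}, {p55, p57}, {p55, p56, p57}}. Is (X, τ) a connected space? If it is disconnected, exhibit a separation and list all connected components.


(X, τ) is connected.

Find clopen sets (U ∈ τ with X ∖ U ∈ τ):
  U = ∅, X ∖ U = {p55, p56, p57} — both open, so U is clopen.
  U = {p55, p56, p57}, X ∖ U = ∅ — both open, so U is clopen.
Only trivial clopens (∅ and X) exist, so (X, τ) is connected.
Compute connected components by grouping points that agree on all clopens:
  component: {p55, p56, p57}


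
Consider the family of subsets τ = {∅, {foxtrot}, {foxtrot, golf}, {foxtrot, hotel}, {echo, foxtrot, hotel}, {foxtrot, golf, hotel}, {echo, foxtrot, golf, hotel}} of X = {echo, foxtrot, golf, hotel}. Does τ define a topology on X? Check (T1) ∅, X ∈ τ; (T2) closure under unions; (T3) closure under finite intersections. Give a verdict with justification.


τ IS a topology on X.

Axiom (T1): ∅ ∈ τ? Yes; X ∈ τ? Yes.
Axiom (T2/T3): check pairwise unions and intersections of members of τ.
All pairwise intersections and unions checked — each lies in τ. Therefore τ satisfies (T1), (T2), (T3): it IS a topology on X.


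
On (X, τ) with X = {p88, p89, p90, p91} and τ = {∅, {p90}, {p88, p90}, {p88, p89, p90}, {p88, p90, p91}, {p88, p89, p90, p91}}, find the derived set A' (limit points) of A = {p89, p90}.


A' = {p88, p89, p91}

For each x ∈ X, list the open sets U ∈ τ with x ∈ U, then check whether U ∩ (A ∖ {x}) ≠ ∅ for every such U.
  x = p88: opens ∋ x are {p88, p90}, {p88, p89, p90}, {p88, p90, p91}, {p88, p89, p90, p91}; each meets A ∖ {p88}, so x IS a limit point.
  x = p89: opens ∋ x are {p88, p89, p90}, {p88, p89, p90, p91}; each meets A ∖ {p89}, so x IS a limit point.
  x = p90: open {p90} ∋ x has {p90} ∩ (A ∖ {p90}) = ∅, so x is NOT a limit point.
  x = p91: opens ∋ x are {p88, p90, p91}, {p88, p89, p90, p91}; each meets A ∖ {p91}, so x IS a limit point.
Collecting: A' = {p88, p89, p91}.


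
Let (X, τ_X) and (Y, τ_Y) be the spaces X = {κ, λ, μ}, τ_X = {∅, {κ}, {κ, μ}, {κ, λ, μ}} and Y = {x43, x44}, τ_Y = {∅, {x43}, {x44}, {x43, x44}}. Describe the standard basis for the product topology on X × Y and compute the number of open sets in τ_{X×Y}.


Basis B = {∅ × ∅, {κ} × {x43}, {κ} × {x44}, {κ} × {x43, x44}, {κ, μ} × {x43}, {κ, μ} × {x44}, {κ, λ, μ} × {x43}, {κ, λ, μ} × {x44}, {κ, μ} × {x43, x44}, {κ, λ, μ} × {x43, x44}}; |τ_{X×Y}| = 16.

Enumerate products U × V with U ∈ τ_X, V ∈ τ_Y (deduplicated):
  ∅ × ∅ = {} (∅)
  {κ} × {x43} = {(κ,x43)}
  {κ} × {x44} = {(κ,x44)}
  {κ} × {x43, x44} = {(κ,x43), (κ,x44)}
  {κ, μ} × {x43} = {(κ,x43), (μ,x43)}
  {κ, μ} × {x44} = {(κ,x44), (μ,x44)}
  {κ, λ, μ} × {x43} = {(κ,x43), (λ,x43), (μ,x43)}
  {κ, λ, μ} × {x44} = {(κ,x44), (λ,x44), (μ,x44)}
  {κ, μ} × {x43, x44} = {(κ,x43), (κ,x44), (μ,x43), (μ,x44)}
  {κ, λ, μ} × {x43, x44} = {(κ,x43), (κ,x44), (λ,x43), (λ,x44), (μ,x43), (μ,x44)}
These 10 distinct sets form the basis B.
Close under arbitrary unions to get τ_{X×Y}; counting gives |τ_{X×Y}| = 16.
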